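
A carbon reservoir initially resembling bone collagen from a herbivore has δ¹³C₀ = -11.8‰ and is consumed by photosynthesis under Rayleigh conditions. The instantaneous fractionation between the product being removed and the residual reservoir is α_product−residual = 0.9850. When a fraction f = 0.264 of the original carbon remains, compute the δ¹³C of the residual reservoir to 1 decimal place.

8.1‰

Rayleigh residual: δ_res = (δ₀ + 1000)·f^(α−1) − 1000
α − 1 = -0.01500
f^(α−1) = 0.264^(-0.01500) = 1.020178
δ_res = (-11.8 + 1000) × 1.020178 − 1000 = 1008.140 − 1000 = 8.14‰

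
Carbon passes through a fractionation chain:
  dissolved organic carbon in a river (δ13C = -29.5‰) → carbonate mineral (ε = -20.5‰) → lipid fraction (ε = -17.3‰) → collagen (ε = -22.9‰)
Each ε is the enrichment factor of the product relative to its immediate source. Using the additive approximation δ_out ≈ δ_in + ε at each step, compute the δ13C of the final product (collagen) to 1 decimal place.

step 1: δ ≈ -29.5 + (-20.5) = -50.0‰
step 2: δ ≈ -50.0 + (-17.3) = -67.3‰
step 3: δ ≈ -67.3 + (-22.9) = -90.2‰

-90.2‰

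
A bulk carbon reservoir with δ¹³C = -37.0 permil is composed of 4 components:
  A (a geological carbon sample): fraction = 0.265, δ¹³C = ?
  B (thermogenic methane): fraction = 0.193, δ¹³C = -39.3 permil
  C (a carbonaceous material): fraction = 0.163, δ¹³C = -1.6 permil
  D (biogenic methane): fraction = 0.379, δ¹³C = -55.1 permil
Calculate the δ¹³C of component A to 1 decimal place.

-31.2 permil

Isotope mass balance: δ_bulk = Σ fᵢ·δᵢ.
-37.0 = 0.265×δ_A + 0.193×(-39.3) + 0.163×(-1.6) + 0.379×(-55.1)
0.265·δ_A = -37.0 − (-28.729) = -8.271
δ_A = -8.271 / 0.265 = -31.21 permil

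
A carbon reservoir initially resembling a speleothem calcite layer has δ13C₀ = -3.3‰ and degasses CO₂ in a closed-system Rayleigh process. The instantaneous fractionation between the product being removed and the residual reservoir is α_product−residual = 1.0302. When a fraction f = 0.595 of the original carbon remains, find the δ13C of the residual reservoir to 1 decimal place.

-18.8‰

Rayleigh residual: δ_res = (δ₀ + 1000)·f^(α−1) − 1000
α − 1 = 0.03020
f^(α−1) = 0.595^(0.03020) = 0.984443
δ_res = (-3.3 + 1000) × 0.984443 − 1000 = 981.194 − 1000 = -18.81‰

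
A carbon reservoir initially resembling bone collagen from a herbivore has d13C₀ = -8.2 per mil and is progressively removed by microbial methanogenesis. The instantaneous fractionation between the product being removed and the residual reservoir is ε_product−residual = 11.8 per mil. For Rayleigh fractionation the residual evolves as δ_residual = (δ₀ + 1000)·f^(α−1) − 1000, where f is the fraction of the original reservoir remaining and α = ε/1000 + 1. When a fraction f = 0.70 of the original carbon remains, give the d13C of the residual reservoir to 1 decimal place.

Rayleigh residual: δ_res = (δ₀ + 1000)·f^(α−1) − 1000
α = ε/1000 + 1 = 1.01180, so α − 1 = 0.01180
f^(α−1) = 0.70^(0.01180) = 0.995800
δ_res = (-8.2 + 1000) × 0.995800 − 1000 = 987.635 − 1000 = -12.37 per mil

-12.4 per mil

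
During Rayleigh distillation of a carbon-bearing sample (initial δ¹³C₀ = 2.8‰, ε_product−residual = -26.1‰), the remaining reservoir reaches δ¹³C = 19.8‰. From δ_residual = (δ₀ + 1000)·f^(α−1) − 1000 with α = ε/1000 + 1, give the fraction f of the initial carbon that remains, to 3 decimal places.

0.525

α − 1 = ε/1000 = -0.0261
(δ_res + 1000)/(δ₀ + 1000) = (19.8 + 1000)/(2.8 + 1000) = 1019.8/1002.8 = 1.016953
f = 1.016953^(1/-0.0261) = exp(ln(1.016953)/-0.0261) = exp(0.01681/-0.0261)
f = exp(-0.6441) = 0.5251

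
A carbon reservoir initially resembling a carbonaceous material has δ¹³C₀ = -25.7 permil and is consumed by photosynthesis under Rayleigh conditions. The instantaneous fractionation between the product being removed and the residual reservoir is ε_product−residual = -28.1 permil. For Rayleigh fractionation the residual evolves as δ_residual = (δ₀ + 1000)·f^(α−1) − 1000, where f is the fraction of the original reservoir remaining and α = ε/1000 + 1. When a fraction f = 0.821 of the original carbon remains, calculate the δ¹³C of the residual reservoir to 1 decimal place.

-20.3 permil

Rayleigh residual: δ_res = (δ₀ + 1000)·f^(α−1) − 1000
α = ε/1000 + 1 = 0.97190, so α − 1 = -0.02810
f^(α−1) = 0.821^(-0.02810) = 1.005558
δ_res = (-25.7 + 1000) × 1.005558 − 1000 = 979.715 − 1000 = -20.29 permil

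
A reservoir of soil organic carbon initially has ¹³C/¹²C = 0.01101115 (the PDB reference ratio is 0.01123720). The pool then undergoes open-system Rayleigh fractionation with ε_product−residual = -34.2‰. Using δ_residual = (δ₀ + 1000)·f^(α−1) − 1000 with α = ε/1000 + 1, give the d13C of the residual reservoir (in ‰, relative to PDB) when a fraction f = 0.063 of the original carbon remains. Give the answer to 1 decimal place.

77.1‰

δ₀ = (0.01101115/0.01123720 − 1)×1000 = (0.979884 − 1)×1000 = -20.116‰
α − 1 = ε/1000 = -0.0342
f^(α−1) = 0.063^(-0.0342) = 1.099164
δ_res = (-20.116 + 1000) × 1.099164 − 1000 = 1077.053 − 1000 = 77.05‰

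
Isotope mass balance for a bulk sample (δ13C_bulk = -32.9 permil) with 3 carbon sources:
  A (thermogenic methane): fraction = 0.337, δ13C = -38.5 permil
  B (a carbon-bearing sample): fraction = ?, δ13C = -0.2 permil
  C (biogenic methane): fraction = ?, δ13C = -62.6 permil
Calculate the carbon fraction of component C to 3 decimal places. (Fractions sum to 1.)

0.317

Let f_C and f_B be the unknown fractions; fractions sum to 1 so f_C + f_B = 0.663.
Mass balance: Σ fᵢ·δᵢ = δ_bulk ⇒ f_C·(-62.6) + f_B·(-0.2) = -32.9 − (-12.975) = -19.925
Substitute f_B = 0.663 − f_C:
f_C·(-62.6 − -0.2) = -19.925 − 0.663×(-0.2) = -19.793
f_C = -19.793 / -62.4 = 0.3172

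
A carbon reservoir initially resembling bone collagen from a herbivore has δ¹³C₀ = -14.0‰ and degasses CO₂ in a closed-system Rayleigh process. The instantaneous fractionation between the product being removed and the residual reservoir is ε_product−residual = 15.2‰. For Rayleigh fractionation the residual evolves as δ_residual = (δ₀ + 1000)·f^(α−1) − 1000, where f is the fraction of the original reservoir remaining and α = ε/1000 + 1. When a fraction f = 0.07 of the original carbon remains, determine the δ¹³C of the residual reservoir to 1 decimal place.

-53.1‰

Rayleigh residual: δ_res = (δ₀ + 1000)·f^(α−1) − 1000
α = ε/1000 + 1 = 1.01520, so α − 1 = 0.01520
f^(α−1) = 0.07^(0.01520) = 0.960385
δ_res = (-14.0 + 1000) × 0.960385 − 1000 = 946.940 − 1000 = -53.06‰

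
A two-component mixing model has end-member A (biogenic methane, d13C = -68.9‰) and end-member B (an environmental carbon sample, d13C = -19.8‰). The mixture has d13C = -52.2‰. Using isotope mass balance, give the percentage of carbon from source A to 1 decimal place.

66.0%

δ_mix = f_A·δ_A + (1 − f_A)·δ_B  ⇒  f_A = (δ_mix − δ_B)/(δ_A − δ_B)
f_A = (-52.2 − (-19.8)) / (-68.9 − (-19.8))
f_A = -32.4 / -49.1 = 0.6599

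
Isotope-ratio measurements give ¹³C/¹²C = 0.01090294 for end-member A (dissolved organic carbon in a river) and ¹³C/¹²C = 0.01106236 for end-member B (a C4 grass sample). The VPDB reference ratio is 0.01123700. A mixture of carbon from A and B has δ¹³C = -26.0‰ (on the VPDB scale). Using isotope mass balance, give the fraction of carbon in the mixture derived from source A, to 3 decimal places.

δ_A = (0.01090294/0.01123700 − 1)×1000 = (0.970271 − 1)×1000 = -29.729‰
δ_B = (0.01106236/0.01123700 − 1)×1000 = (0.984458 − 1)×1000 = -15.542‰
f_A = (δ_mix − δ_B)/(δ_A − δ_B) = (-26.0 − (-15.542))/(-29.729 − (-15.542))
f_A = -10.458 / -14.187 = 0.7372

0.737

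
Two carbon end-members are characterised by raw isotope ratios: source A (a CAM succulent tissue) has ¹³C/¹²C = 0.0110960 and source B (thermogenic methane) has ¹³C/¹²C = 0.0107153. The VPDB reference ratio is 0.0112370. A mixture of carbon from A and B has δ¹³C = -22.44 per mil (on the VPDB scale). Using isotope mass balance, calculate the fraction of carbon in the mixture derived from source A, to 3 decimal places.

0.708

δ_A = (0.0110960/0.0112370 − 1)×1000 = (0.987452 − 1)×1000 = -12.548 per mil
δ_B = (0.0107153/0.0112370 − 1)×1000 = (0.953573 − 1)×1000 = -46.427 per mil
f_A = (δ_mix − δ_B)/(δ_A − δ_B) = (-22.44 − (-46.427))/(-12.548 − (-46.427))
f_A = 23.987 / 33.879 = 0.7080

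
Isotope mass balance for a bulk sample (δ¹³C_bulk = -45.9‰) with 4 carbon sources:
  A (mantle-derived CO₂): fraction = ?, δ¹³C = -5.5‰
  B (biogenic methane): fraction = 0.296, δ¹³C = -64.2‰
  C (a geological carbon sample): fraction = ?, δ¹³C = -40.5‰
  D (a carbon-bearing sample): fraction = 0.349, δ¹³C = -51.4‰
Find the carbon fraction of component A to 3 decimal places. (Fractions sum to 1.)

0.155

Let f_A and f_C be the unknown fractions; fractions sum to 1 so f_A + f_C = 0.355.
Mass balance: Σ fᵢ·δᵢ = δ_bulk ⇒ f_A·(-5.5) + f_C·(-40.5) = -45.9 − (-36.942) = -8.958
Substitute f_C = 0.355 − f_A:
f_A·(-5.5 − -40.5) = -8.958 − 0.355×(-40.5) = 5.419
f_A = 5.419 / 35.0 = 0.1548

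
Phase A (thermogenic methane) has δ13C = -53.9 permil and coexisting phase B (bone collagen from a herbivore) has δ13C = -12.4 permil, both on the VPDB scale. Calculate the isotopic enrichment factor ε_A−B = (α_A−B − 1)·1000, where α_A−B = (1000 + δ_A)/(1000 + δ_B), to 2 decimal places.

α_A−B = (1000 + -53.9) / (1000 + -12.4) = 946.1 / 987.6 = 0.957979
ε_A−B = (0.957979 − 1) × 1000 = -42.021 permil
(The approximation ε ≈ δ_A − δ_B would give -41.5 permil.)

-42.02 permil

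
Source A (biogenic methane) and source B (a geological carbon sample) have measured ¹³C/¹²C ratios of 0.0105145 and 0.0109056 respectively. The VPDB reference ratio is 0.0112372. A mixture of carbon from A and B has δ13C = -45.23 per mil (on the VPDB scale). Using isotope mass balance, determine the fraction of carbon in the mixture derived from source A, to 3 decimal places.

δ_A = (0.0105145/0.0112372 − 1)×1000 = (0.935687 − 1)×1000 = -64.313 per mil
δ_B = (0.0109056/0.0112372 − 1)×1000 = (0.970491 − 1)×1000 = -29.509 per mil
f_A = (δ_mix − δ_B)/(δ_A − δ_B) = (-45.23 − (-29.509))/(-64.313 − (-29.509))
f_A = -15.721 / -34.804 = 0.4517

0.452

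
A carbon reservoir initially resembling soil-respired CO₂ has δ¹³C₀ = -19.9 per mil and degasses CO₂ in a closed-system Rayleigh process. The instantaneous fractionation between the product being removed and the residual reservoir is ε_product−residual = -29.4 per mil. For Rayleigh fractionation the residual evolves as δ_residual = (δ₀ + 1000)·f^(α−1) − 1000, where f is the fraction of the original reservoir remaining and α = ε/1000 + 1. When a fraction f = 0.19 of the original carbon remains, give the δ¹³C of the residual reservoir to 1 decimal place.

29.1 per mil

Rayleigh residual: δ_res = (δ₀ + 1000)·f^(α−1) − 1000
α = ε/1000 + 1 = 0.97060, so α − 1 = -0.02940
f^(α−1) = 0.19^(-0.02940) = 1.050037
δ_res = (-19.9 + 1000) × 1.050037 − 1000 = 1029.141 − 1000 = 29.14 per mil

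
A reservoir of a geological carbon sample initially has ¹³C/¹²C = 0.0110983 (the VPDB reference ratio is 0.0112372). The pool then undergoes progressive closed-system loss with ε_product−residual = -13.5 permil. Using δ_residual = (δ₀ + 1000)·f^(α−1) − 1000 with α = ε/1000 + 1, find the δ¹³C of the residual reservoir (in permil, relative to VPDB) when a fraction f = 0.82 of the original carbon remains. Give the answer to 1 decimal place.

δ₀ = (0.0110983/0.0112372 − 1)×1000 = (0.987639 − 1)×1000 = -12.361 permil
α − 1 = ε/1000 = -0.0135
f^(α−1) = 0.82^(-0.0135) = 1.002683
δ_res = (-12.361 + 1000) × 1.002683 − 1000 = 990.289 − 1000 = -9.71 permil

-9.7 permil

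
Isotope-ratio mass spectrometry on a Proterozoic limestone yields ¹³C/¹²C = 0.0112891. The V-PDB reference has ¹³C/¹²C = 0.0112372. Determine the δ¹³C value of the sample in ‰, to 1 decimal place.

4.6‰

δ¹³C = (R_sample / R_standard − 1) × 1000
R_sample / R_standard = 0.0112891 / 0.0112372 = 1.004619
δ¹³C = (1.004619 − 1) × 1000 = 4.62‰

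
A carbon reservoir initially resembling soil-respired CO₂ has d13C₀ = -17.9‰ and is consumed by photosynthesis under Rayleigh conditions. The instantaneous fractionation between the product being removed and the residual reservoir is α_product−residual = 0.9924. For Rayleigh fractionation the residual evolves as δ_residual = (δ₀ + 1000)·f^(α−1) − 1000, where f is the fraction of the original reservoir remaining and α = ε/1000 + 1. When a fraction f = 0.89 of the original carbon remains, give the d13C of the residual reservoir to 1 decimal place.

Rayleigh residual: δ_res = (δ₀ + 1000)·f^(α−1) − 1000
α − 1 = -0.00760
f^(α−1) = 0.89^(-0.00760) = 1.000886
δ_res = (-17.9 + 1000) × 1.000886 − 1000 = 982.970 − 1000 = -17.03‰

-17.0‰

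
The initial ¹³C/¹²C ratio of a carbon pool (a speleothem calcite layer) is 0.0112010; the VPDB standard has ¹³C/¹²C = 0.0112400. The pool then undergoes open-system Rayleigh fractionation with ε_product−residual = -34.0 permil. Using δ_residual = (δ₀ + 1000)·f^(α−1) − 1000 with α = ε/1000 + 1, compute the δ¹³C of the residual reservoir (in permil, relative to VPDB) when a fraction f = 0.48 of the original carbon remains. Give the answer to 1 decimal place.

δ₀ = (0.0112010/0.0112400 − 1)×1000 = (0.996530 − 1)×1000 = -3.470 permil
α − 1 = ε/1000 = -0.0340
f^(α−1) = 0.48^(-0.0340) = 1.025269
δ_res = (-3.470 + 1000) × 1.025269 − 1000 = 1021.712 − 1000 = 21.71 permil

21.7 permil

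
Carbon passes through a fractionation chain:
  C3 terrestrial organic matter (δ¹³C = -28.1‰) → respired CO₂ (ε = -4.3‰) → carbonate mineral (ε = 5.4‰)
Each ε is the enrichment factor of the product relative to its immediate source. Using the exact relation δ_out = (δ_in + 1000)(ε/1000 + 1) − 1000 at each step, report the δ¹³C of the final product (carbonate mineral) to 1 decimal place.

-27.1‰

step 1: δ = (-28.10 + 1000)·(-4.3/1000 + 1) − 1000 = -32.28‰
step 2: δ = (-32.28 + 1000)·(5.4/1000 + 1) − 1000 = -27.05‰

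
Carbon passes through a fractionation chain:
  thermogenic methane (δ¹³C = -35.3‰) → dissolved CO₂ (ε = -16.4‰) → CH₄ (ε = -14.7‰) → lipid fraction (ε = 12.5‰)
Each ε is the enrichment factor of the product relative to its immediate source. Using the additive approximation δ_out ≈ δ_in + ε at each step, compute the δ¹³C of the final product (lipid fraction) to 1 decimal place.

step 1: δ ≈ -35.3 + (-16.4) = -51.7‰
step 2: δ ≈ -51.7 + (-14.7) = -66.4‰
step 3: δ ≈ -66.4 + (12.5) = -53.9‰

-53.9‰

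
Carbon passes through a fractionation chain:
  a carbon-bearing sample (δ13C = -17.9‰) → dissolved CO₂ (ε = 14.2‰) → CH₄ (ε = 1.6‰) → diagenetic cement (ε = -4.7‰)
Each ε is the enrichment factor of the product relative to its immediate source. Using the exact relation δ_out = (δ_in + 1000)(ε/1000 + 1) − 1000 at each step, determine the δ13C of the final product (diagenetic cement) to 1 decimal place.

-7.0‰

step 1: δ = (-17.90 + 1000)·(14.2/1000 + 1) − 1000 = -3.95‰
step 2: δ = (-3.95 + 1000)·(1.6/1000 + 1) − 1000 = -2.36‰
step 3: δ = (-2.36 + 1000)·(-4.7/1000 + 1) − 1000 = -7.05‰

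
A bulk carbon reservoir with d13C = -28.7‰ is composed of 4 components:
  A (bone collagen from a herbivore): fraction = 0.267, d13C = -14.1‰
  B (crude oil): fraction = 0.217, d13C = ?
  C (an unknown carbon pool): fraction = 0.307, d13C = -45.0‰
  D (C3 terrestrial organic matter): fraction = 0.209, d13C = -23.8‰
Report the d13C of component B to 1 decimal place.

-28.3‰

Isotope mass balance: δ_bulk = Σ fᵢ·δᵢ.
-28.7 = 0.267×(-14.1) + 0.217×δ_B + 0.307×(-45.0) + 0.209×(-23.8)
0.217·δ_B = -28.7 − (-22.554) = -6.146
δ_B = -6.146 / 0.217 = -28.32‰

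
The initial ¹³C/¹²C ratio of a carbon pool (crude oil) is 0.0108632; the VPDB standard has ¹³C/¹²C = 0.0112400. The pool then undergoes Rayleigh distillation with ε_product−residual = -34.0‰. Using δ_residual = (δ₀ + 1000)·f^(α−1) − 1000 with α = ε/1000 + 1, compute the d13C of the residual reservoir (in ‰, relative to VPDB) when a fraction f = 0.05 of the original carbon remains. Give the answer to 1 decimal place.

70.1‰

δ₀ = (0.0108632/0.0112400 − 1)×1000 = (0.966477 − 1)×1000 = -33.523‰
α − 1 = ε/1000 = -0.0340
f^(α−1) = 0.05^(-0.0340) = 1.107223
δ_res = (-33.523 + 1000) × 1.107223 − 1000 = 1070.105 − 1000 = 70.11‰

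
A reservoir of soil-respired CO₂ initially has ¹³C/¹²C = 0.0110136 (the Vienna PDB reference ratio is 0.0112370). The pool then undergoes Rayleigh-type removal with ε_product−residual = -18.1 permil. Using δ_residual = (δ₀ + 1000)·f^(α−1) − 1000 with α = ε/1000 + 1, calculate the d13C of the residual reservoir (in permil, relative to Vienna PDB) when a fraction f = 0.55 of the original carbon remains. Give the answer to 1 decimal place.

δ₀ = (0.0110136/0.0112370 − 1)×1000 = (0.980119 − 1)×1000 = -19.881 permil
α − 1 = ε/1000 = -0.0181
f^(α−1) = 0.55^(-0.0181) = 1.010880
δ_res = (-19.881 + 1000) × 1.010880 − 1000 = 990.783 − 1000 = -9.22 permil

-9.2 permil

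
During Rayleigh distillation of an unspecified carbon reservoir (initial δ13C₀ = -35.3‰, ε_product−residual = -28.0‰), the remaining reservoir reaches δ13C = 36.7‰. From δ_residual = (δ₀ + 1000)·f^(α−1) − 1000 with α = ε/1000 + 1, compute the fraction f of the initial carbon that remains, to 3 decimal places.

α − 1 = ε/1000 = -0.0280
(δ_res + 1000)/(δ₀ + 1000) = (36.7 + 1000)/(-35.3 + 1000) = 1036.7/964.7 = 1.074635
f = 1.074635^(1/-0.0280) = exp(ln(1.074635)/-0.0280) = exp(0.07198/-0.0280)
f = exp(-2.5707) = 0.0765

0.076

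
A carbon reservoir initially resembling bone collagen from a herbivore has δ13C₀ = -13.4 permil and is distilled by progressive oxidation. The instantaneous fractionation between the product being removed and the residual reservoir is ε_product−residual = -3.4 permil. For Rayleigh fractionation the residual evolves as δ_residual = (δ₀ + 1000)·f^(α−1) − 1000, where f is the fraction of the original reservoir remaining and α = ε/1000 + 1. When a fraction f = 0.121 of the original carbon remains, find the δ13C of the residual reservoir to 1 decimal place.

-6.3 permil

Rayleigh residual: δ_res = (δ₀ + 1000)·f^(α−1) − 1000
α = ε/1000 + 1 = 0.99660, so α − 1 = -0.00340
f^(α−1) = 0.121^(-0.00340) = 1.007207
δ_res = (-13.4 + 1000) × 1.007207 − 1000 = 993.710 − 1000 = -6.29 permil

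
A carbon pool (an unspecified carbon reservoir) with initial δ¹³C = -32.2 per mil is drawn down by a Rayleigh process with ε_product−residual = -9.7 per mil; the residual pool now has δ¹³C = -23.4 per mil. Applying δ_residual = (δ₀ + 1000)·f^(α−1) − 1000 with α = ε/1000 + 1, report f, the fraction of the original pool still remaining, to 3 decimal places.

α − 1 = ε/1000 = -0.0097
(δ_res + 1000)/(δ₀ + 1000) = (-23.4 + 1000)/(-32.2 + 1000) = 976.6/967.8 = 1.009093
f = 1.009093^(1/-0.0097) = exp(ln(1.009093)/-0.0097) = exp(0.00905/-0.0097)
f = exp(-0.9332) = 0.3933

0.393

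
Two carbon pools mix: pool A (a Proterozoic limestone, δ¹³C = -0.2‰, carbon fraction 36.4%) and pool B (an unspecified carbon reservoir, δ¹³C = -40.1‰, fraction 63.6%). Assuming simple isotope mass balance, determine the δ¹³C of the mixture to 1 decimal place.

δ_mix = f_A·δ_A + f_B·δ_B
δ_mix = 0.364 × (-0.2) + 0.636 × (-40.1)
δ_mix = -0.07 + -25.50 = -25.58‰

-25.6‰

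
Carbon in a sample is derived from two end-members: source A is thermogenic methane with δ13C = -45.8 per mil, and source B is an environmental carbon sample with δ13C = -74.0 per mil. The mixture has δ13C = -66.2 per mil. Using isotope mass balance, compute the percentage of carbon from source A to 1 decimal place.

δ_mix = f_A·δ_A + (1 − f_A)·δ_B  ⇒  f_A = (δ_mix − δ_B)/(δ_A − δ_B)
f_A = (-66.2 − (-74.0)) / (-45.8 − (-74.0))
f_A = 7.8 / 28.2 = 0.2766

27.7%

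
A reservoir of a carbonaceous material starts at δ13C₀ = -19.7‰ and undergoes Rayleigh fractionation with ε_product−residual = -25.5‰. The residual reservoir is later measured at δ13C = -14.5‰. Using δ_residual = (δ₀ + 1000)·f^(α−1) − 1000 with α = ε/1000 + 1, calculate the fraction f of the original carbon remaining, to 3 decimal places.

α − 1 = ε/1000 = -0.0255
(δ_res + 1000)/(δ₀ + 1000) = (-14.5 + 1000)/(-19.7 + 1000) = 985.5/980.3 = 1.005304
f = 1.005304^(1/-0.0255) = exp(ln(1.005304)/-0.0255) = exp(0.00529/-0.0255)
f = exp(-0.2075) = 0.8126

0.813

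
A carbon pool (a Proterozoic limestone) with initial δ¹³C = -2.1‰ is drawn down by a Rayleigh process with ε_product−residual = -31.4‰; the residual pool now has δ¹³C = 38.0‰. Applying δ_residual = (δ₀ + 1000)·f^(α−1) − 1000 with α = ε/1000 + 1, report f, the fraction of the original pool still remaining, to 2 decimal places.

0.29

α − 1 = ε/1000 = -0.0314
(δ_res + 1000)/(δ₀ + 1000) = (38.0 + 1000)/(-2.1 + 1000) = 1038.0/997.9 = 1.040184
f = 1.040184^(1/-0.0314) = exp(ln(1.040184)/-0.0314) = exp(0.03940/-0.0314)
f = exp(-1.2547) = 0.2852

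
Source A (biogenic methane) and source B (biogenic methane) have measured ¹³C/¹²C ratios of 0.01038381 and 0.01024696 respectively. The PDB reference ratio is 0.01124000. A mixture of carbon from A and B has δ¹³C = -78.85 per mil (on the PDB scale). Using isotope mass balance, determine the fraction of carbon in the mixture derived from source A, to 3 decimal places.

δ_A = (0.01038381/0.01124000 − 1)×1000 = (0.923827 − 1)×1000 = -76.173 per mil
δ_B = (0.01024696/0.01124000 − 1)×1000 = (0.911651 − 1)×1000 = -88.349 per mil
f_A = (δ_mix − δ_B)/(δ_A − δ_B) = (-78.85 − (-88.349))/(-76.173 − (-88.349))
f_A = 9.499 / 12.175 = 0.7802

0.780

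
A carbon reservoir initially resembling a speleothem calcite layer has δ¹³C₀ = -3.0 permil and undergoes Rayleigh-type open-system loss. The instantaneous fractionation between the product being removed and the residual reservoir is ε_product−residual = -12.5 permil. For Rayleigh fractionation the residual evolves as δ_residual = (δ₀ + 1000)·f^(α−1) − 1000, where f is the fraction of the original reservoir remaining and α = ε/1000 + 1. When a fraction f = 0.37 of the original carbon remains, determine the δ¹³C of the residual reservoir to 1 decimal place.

9.5 permil

Rayleigh residual: δ_res = (δ₀ + 1000)·f^(α−1) − 1000
α = ε/1000 + 1 = 0.98750, so α − 1 = -0.01250
f^(α−1) = 0.37^(-0.01250) = 1.012506
δ_res = (-3.0 + 1000) × 1.012506 − 1000 = 1009.468 − 1000 = 9.47 permil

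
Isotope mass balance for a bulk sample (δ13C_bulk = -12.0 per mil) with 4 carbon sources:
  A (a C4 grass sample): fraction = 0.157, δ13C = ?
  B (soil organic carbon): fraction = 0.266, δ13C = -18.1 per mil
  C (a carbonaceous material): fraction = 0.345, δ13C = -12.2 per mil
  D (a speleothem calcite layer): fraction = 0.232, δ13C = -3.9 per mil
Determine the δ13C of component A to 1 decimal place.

Isotope mass balance: δ_bulk = Σ fᵢ·δᵢ.
-12.0 = 0.157×δ_A + 0.266×(-18.1) + 0.345×(-12.2) + 0.232×(-3.9)
0.157·δ_A = -12.0 − (-9.928) = -2.072
δ_A = -2.072 / 0.157 = -13.19 per mil

-13.2 per mil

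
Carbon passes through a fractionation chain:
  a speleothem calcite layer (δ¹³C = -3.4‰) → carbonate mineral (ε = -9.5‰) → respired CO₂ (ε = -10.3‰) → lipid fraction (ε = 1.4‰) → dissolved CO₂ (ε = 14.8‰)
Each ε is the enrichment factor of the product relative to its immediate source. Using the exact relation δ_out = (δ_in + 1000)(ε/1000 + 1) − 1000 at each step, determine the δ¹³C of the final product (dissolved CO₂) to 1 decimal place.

step 1: δ = (-3.40 + 1000)·(-9.5/1000 + 1) − 1000 = -12.87‰
step 2: δ = (-12.87 + 1000)·(-10.3/1000 + 1) − 1000 = -23.04‰
step 3: δ = (-23.04 + 1000)·(1.4/1000 + 1) − 1000 = -21.67‰
step 4: δ = (-21.67 + 1000)·(14.8/1000 + 1) − 1000 = -7.19‰

-7.2‰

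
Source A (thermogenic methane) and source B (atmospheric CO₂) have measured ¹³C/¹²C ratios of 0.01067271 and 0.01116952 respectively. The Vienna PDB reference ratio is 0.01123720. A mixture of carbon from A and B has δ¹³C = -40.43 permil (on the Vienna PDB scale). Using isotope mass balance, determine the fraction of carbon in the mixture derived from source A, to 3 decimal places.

0.778

δ_A = (0.01067271/0.01123720 − 1)×1000 = (0.949766 − 1)×1000 = -50.234 permil
δ_B = (0.01116952/0.01123720 − 1)×1000 = (0.993977 − 1)×1000 = -6.023 permil
f_A = (δ_mix − δ_B)/(δ_A − δ_B) = (-40.43 − (-6.023))/(-50.234 − (-6.023))
f_A = -34.407 / -44.211 = 0.7782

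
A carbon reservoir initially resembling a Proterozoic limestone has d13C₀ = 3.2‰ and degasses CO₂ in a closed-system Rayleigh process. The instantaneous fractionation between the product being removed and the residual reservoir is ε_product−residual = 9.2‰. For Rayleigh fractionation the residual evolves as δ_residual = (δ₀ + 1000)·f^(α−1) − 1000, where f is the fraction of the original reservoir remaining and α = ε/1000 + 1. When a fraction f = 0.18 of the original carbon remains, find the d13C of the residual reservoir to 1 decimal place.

-12.5‰

Rayleigh residual: δ_res = (δ₀ + 1000)·f^(α−1) − 1000
α = ε/1000 + 1 = 1.00920, so α − 1 = 0.00920
f^(α−1) = 0.18^(0.00920) = 0.984348
δ_res = (3.2 + 1000) × 0.984348 − 1000 = 987.498 − 1000 = -12.50‰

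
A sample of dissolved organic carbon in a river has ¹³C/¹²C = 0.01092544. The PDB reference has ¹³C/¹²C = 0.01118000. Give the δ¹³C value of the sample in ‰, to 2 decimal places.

δ¹³C = (R_sample / R_standard − 1) × 1000
R_sample / R_standard = 0.01092544 / 0.01118000 = 0.977231
δ¹³C = (0.977231 − 1) × 1000 = -22.769‰

-22.77‰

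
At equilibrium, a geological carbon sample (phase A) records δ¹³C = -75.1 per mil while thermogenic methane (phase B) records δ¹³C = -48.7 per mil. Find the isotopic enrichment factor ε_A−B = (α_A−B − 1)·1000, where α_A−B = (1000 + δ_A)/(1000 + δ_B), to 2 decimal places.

α_A−B = (1000 + -75.1) / (1000 + -48.7) = 924.9 / 951.3 = 0.972249
ε_A−B = (0.972249 − 1) × 1000 = -27.751 per mil
(The approximation ε ≈ δ_A − δ_B would give -26.4 per mil.)

-27.75 per mil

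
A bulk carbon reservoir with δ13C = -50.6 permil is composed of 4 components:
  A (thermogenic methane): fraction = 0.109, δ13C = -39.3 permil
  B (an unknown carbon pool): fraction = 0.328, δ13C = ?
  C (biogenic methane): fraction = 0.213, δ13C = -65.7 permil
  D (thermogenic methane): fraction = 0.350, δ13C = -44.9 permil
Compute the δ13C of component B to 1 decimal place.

Isotope mass balance: δ_bulk = Σ fᵢ·δᵢ.
-50.6 = 0.109×(-39.3) + 0.328×δ_B + 0.213×(-65.7) + 0.350×(-44.9)
0.328·δ_B = -50.6 − (-33.993) = -16.607
δ_B = -16.607 / 0.328 = -50.63 permil

-50.6 permil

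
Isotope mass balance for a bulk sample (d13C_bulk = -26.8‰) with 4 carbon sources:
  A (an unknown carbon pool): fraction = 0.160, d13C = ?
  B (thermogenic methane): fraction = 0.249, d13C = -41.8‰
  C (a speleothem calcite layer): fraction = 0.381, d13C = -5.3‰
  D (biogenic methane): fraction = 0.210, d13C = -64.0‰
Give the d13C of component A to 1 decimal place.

-5.8‰

Isotope mass balance: δ_bulk = Σ fᵢ·δᵢ.
-26.8 = 0.160×δ_A + 0.249×(-41.8) + 0.381×(-5.3) + 0.210×(-64.0)
0.160·δ_A = -26.8 − (-25.867) = -0.933
δ_A = -0.933 / 0.160 = -5.83‰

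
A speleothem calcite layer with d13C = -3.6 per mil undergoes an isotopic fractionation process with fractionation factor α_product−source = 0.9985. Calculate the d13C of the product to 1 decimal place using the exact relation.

δ_product = (δ_source + 1000)·α − 1000
δ_product = (-3.6 + 1000) × 0.9985 − 1000
δ_product = 994.905 − 1000 = -5.09 per mil

-5.1 per mil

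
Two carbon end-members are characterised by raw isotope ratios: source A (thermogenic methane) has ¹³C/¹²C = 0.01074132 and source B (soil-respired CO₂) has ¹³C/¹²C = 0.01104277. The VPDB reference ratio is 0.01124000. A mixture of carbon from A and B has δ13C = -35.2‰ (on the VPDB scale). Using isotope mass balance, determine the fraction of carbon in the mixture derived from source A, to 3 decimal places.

0.658

δ_A = (0.01074132/0.01124000 − 1)×1000 = (0.955633 − 1)×1000 = -44.367‰
δ_B = (0.01104277/0.01124000 − 1)×1000 = (0.982453 − 1)×1000 = -17.547‰
f_A = (δ_mix − δ_B)/(δ_A − δ_B) = (-35.2 − (-17.547))/(-44.367 − (-17.547))
f_A = -17.653 / -26.819 = 0.6582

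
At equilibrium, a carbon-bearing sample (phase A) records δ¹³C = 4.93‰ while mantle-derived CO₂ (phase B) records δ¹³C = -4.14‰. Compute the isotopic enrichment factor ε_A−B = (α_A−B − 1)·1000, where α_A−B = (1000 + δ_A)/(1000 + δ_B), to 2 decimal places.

α_A−B = (1000 + 4.93) / (1000 + -4.14) = 1004.93 / 995.86 = 1.009108
ε_A−B = (1.009108 − 1) × 1000 = 9.108‰
(The approximation ε ≈ δ_A − δ_B would give 9.07‰.)

9.11‰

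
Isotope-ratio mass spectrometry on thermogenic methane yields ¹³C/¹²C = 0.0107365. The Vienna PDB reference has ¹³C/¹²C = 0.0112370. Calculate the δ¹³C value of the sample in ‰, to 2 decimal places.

δ¹³C = (R_sample / R_standard − 1) × 1000
R_sample / R_standard = 0.0107365 / 0.0112370 = 0.955460
δ¹³C = (0.955460 − 1) × 1000 = -44.540‰

-44.54‰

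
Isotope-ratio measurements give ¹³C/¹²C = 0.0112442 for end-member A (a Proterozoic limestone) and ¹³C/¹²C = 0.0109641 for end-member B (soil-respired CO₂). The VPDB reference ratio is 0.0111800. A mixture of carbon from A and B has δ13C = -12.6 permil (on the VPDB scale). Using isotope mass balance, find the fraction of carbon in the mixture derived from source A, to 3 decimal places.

0.268

δ_A = (0.0112442/0.0111800 − 1)×1000 = (1.005742 − 1)×1000 = 5.742 permil
δ_B = (0.0109641/0.0111800 − 1)×1000 = (0.980689 − 1)×1000 = -19.311 permil
f_A = (δ_mix − δ_B)/(δ_A − δ_B) = (-12.6 − (-19.311))/(5.742 − (-19.311))
f_A = 6.711 / 25.054 = 0.2679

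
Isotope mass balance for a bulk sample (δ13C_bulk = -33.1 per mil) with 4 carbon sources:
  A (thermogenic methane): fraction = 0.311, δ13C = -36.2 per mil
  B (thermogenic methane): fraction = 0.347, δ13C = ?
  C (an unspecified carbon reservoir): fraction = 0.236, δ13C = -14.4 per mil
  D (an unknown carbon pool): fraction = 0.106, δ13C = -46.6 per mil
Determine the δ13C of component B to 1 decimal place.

-38.9 per mil

Isotope mass balance: δ_bulk = Σ fᵢ·δᵢ.
-33.1 = 0.311×(-36.2) + 0.347×δ_B + 0.236×(-14.4) + 0.106×(-46.6)
0.347·δ_B = -33.1 − (-19.596) = -13.504
δ_B = -13.504 / 0.347 = -38.92 per mil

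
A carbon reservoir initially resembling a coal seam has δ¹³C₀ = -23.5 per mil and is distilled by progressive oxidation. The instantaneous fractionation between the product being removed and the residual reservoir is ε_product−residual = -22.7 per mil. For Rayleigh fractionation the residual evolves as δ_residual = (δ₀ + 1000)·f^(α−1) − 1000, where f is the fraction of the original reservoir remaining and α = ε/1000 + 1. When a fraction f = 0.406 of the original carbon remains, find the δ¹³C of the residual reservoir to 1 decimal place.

-3.3 per mil

Rayleigh residual: δ_res = (δ₀ + 1000)·f^(α−1) − 1000
α = ε/1000 + 1 = 0.97730, so α − 1 = -0.02270
f^(α−1) = 0.406^(-0.02270) = 1.020673
δ_res = (-23.5 + 1000) × 1.020673 − 1000 = 996.687 − 1000 = -3.31 per mil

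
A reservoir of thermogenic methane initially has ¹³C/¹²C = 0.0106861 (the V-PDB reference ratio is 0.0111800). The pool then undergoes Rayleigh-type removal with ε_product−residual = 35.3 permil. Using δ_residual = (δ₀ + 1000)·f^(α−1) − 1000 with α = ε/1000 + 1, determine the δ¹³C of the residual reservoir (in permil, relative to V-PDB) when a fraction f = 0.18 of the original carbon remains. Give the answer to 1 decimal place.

-100.3 permil

δ₀ = (0.0106861/0.0111800 − 1)×1000 = (0.955823 − 1)×1000 = -44.177 permil
α − 1 = ε/1000 = 0.0353
f^(α−1) = 0.18^(0.0353) = 0.941263
δ_res = (-44.177 + 1000) × 0.941263 − 1000 = 899.681 − 1000 = -100.32 permil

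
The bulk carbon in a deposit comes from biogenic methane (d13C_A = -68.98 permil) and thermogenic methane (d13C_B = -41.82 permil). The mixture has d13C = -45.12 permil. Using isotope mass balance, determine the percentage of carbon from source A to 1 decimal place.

12.2%

δ_mix = f_A·δ_A + (1 − f_A)·δ_B  ⇒  f_A = (δ_mix − δ_B)/(δ_A − δ_B)
f_A = (-45.12 − (-41.82)) / (-68.98 − (-41.82))
f_A = -3.30 / -27.16 = 0.1215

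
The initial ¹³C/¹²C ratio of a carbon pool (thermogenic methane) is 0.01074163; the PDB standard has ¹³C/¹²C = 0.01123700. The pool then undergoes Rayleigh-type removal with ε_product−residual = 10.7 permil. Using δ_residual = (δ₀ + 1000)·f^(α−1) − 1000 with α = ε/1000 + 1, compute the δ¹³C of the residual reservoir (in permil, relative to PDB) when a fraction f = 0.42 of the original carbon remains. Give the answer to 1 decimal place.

-52.9 permil

δ₀ = (0.01074163/0.01123700 − 1)×1000 = (0.955916 − 1)×1000 = -44.084 permil
α − 1 = ε/1000 = 0.0107
f^(α−1) = 0.42^(0.0107) = 0.990761
δ_res = (-44.084 + 1000) × 0.990761 − 1000 = 947.084 − 1000 = -52.92 permil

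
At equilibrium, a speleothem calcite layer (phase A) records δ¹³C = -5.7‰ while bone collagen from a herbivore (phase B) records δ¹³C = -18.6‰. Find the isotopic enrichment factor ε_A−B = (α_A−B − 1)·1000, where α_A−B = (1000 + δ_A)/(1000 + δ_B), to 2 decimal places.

13.14‰

α_A−B = (1000 + -5.7) / (1000 + -18.6) = 994.3 / 981.4 = 1.013144
ε_A−B = (1.013144 − 1) × 1000 = 13.144‰
(The approximation ε ≈ δ_A − δ_B would give 12.9‰.)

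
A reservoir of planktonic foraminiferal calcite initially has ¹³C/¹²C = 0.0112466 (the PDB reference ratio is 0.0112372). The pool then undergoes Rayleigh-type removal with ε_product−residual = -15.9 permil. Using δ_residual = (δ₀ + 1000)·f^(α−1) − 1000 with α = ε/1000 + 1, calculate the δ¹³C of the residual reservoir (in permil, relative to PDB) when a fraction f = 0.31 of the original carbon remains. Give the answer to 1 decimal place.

19.6 permil

δ₀ = (0.0112466/0.0112372 − 1)×1000 = (1.000837 − 1)×1000 = 0.837 permil
α − 1 = ε/1000 = -0.0159
f^(α−1) = 0.31^(-0.0159) = 1.018796
δ_res = (0.837 + 1000) × 1.018796 − 1000 = 1019.649 − 1000 = 19.65 permil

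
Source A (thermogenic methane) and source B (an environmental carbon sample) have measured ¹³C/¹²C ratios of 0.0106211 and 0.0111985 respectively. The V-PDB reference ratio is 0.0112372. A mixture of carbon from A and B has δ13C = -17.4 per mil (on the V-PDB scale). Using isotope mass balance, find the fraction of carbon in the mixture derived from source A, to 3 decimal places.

0.272

δ_A = (0.0106211/0.0112372 − 1)×1000 = (0.945173 − 1)×1000 = -54.827 per mil
δ_B = (0.0111985/0.0112372 − 1)×1000 = (0.996556 − 1)×1000 = -3.444 per mil
f_A = (δ_mix − δ_B)/(δ_A − δ_B) = (-17.4 − (-3.444))/(-54.827 − (-3.444))
f_A = -13.956 / -51.383 = 0.2716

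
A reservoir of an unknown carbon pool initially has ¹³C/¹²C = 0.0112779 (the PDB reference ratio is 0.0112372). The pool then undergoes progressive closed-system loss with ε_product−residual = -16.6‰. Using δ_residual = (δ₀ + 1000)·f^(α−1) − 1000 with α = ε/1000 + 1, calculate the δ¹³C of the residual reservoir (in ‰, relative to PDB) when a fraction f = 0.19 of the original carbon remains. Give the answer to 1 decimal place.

δ₀ = (0.0112779/0.0112372 − 1)×1000 = (1.003622 − 1)×1000 = 3.622‰
α − 1 = ε/1000 = -0.0166
f^(α−1) = 0.19^(-0.0166) = 1.027952
δ_res = (3.622 + 1000) × 1.027952 − 1000 = 1031.675 − 1000 = 31.67‰

31.7‰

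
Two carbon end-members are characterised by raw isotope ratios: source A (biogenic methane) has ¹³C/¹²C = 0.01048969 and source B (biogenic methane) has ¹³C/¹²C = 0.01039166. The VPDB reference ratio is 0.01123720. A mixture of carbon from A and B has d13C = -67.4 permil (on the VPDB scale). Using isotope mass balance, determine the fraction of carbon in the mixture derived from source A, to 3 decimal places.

δ_A = (0.01048969/0.01123720 − 1)×1000 = (0.933479 − 1)×1000 = -66.521 permil
δ_B = (0.01039166/0.01123720 − 1)×1000 = (0.924755 − 1)×1000 = -75.245 permil
f_A = (δ_mix − δ_B)/(δ_A − δ_B) = (-67.4 − (-75.245))/(-66.521 − (-75.245))
f_A = 7.845 / 8.724 = 0.8992

0.899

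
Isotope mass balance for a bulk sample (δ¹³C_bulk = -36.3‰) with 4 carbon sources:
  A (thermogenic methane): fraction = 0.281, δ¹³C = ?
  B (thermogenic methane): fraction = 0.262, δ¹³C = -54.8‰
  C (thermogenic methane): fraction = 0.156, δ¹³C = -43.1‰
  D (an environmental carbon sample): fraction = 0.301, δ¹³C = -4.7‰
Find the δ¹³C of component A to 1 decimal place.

Isotope mass balance: δ_bulk = Σ fᵢ·δᵢ.
-36.3 = 0.281×δ_A + 0.262×(-54.8) + 0.156×(-43.1) + 0.301×(-4.7)
0.281·δ_A = -36.3 − (-22.496) = -13.804
δ_A = -13.804 / 0.281 = -49.12‰

-49.1‰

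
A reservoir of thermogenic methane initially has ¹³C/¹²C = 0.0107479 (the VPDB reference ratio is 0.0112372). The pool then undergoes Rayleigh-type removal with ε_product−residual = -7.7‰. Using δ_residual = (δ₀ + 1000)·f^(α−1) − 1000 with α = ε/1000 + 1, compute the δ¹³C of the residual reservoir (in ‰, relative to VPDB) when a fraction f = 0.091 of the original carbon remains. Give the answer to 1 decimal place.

δ₀ = (0.0107479/0.0112372 − 1)×1000 = (0.956457 − 1)×1000 = -43.543‰
α − 1 = ε/1000 = -0.0077
f^(α−1) = 0.091^(-0.0077) = 1.018627
δ_res = (-43.543 + 1000) × 1.018627 − 1000 = 974.273 − 1000 = -25.73‰

-25.7‰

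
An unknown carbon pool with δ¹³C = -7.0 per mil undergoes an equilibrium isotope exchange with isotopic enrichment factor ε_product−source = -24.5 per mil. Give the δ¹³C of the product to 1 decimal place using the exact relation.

-31.3 per mil

Exactly, δ_product = (δ_source + 1000)·(ε/1000 + 1) − 1000.
δ_product = (-7.0 + 1000) × (-24.5/1000 + 1) − 1000
δ_product = -31.33 per mil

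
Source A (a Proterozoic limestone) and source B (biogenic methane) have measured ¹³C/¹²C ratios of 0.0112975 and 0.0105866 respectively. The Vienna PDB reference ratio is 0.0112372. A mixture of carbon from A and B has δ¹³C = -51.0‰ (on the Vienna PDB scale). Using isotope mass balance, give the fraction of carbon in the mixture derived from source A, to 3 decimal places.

0.109

δ_A = (0.0112975/0.0112372 − 1)×1000 = (1.005366 − 1)×1000 = 5.366‰
δ_B = (0.0105866/0.0112372 − 1)×1000 = (0.942103 − 1)×1000 = -57.897‰
f_A = (δ_mix − δ_B)/(δ_A − δ_B) = (-51.0 − (-57.897))/(5.366 − (-57.897))
f_A = 6.897 / 63.263 = 0.1090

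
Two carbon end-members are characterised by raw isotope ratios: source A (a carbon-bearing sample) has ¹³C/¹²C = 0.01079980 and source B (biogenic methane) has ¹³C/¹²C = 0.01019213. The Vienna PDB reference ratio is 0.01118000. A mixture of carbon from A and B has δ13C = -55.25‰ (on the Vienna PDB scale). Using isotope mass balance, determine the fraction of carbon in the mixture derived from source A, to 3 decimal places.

0.609

δ_A = (0.01079980/0.01118000 − 1)×1000 = (0.965993 − 1)×1000 = -34.007‰
δ_B = (0.01019213/0.01118000 − 1)×1000 = (0.911640 − 1)×1000 = -88.360‰
f_A = (δ_mix − δ_B)/(δ_A − δ_B) = (-55.25 − (-88.360))/(-34.007 − (-88.360))
f_A = 33.110 / 54.353 = 0.6092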